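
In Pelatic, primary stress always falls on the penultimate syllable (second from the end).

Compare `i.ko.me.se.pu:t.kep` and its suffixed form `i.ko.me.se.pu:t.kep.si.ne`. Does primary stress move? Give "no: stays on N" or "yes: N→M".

Base `i.ko.me.se.pu:t.kep` (6 syllables):
  The word has 6 syllables; the penultimate syllable (second from the end) is syllable 5 (pu:t).
  → primary stress on syllable 5.
Suffixed `i.ko.me.se.pu:t.kep.si.ne` (8 syllables):
  The word has 8 syllables; the penultimate syllable (second from the end) is syllable 7 (si).
  → primary stress on syllable 7.

yes: 5→7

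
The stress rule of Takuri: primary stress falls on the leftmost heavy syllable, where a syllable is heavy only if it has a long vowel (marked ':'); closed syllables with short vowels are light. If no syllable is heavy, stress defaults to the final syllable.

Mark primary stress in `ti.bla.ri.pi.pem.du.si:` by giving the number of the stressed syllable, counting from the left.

Weights: 1 ti L, 2 bla L, 3 ri L, 4 pi L, 5 pem L, 6 du L, 7 si: H.
Heavy syllables in the domain: 7. The leftmost is syllable 7 (si:).
Primary stress: syllable 7 → ti.bla.ri.pi.pem.du.ˈsi:.

7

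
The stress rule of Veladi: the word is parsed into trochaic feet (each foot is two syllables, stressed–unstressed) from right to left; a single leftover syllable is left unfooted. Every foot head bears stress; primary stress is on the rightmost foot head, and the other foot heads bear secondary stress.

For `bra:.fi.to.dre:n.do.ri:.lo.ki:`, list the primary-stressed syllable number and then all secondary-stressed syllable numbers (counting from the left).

primary 7, secondary 1, 3, 5

Parse right to left into trochaic (ˈσσ) feet: (ˈbra:.fi) (ˈto.dre:n) (ˈdo.ri:) (ˈlo.ki:).
Foot heads (stressed positions): 1, 3, 5, 7.
End Rule Rightmost: primary stress on the rightmost head = syllable 7.
Secondary stress on 1, 3, 5: ˌbra:.fi.ˌto.dre:n.ˌdo.ri:.ˈlo.ki:.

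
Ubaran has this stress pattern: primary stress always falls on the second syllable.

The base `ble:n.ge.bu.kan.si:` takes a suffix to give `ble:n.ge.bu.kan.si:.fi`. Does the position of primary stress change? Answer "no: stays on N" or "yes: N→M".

no: stays on 2

Base `ble:n.ge.bu.kan.si:` (5 syllables):
  The word has 5 syllables; the second syllable is syllable 2 (ge).
  → primary stress on syllable 2.
Suffixed `ble:n.ge.bu.kan.si:.fi` (6 syllables):
  The word has 6 syllables; the second syllable is syllable 2 (ge).
  → primary stress on syllable 2.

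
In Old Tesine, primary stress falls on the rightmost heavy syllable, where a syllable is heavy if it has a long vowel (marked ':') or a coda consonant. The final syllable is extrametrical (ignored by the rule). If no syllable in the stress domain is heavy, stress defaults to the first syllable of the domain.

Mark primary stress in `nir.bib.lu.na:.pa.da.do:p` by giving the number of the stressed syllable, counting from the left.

The final syllable (7, do:p) is extrametrical; the stress domain is syllables 1–6.
Weights: 1 nir H, 2 bib H, 3 lu L, 4 na: H, 5 pa L, 6 da L.
Heavy syllables in the domain: 1, 2, 4. The rightmost is syllable 4 (na:).
Primary stress: syllable 4 → nir.bib.lu.ˈna:.pa.da.do:p.

4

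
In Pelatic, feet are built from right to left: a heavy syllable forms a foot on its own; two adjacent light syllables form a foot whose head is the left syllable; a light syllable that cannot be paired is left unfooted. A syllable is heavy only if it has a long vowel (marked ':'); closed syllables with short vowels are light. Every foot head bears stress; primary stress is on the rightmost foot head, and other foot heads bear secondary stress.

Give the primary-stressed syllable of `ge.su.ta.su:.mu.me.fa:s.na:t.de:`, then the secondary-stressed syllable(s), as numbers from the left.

Weights: 1 ge L, 2 su L, 3 ta L, 4 su: H, 5 mu L, 6 me L, 7 fa:s H, 8 na:t H, 9 de: H.
Parse right to left (heavy = foot alone; LL = one foot; stranded L unfooted): ge (ˈsu.ta) (ˈsu:) (ˈmu.me) (ˈfa:s) (ˈna:t) (ˈde:).
Foot heads: 2, 4, 5, 7, 8, 9.
Primary stress on the rightmost head = syllable 9.
Secondary stress on 2, 4, 5, 7, 8: ge.ˌsu.ta.ˌsu:.ˌmu.me.ˌfa:s.ˌna:t.ˈde:.

primary 9, secondary 2, 4, 5, 7, 8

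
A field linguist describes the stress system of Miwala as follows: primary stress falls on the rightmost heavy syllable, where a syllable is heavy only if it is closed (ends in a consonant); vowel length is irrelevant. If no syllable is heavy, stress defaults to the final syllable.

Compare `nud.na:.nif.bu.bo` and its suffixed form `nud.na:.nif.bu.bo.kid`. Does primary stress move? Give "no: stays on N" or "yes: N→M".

Base `nud.na:.nif.bu.bo` (5 syllables):
  Weights: 1 nud H, 2 na: L, 3 nif H, 4 bu L, 5 bo L.
  Heavy syllables in the domain: 1, 3. The rightmost is syllable 3 (nif).
  → primary stress on syllable 3.
Suffixed `nud.na:.nif.bu.bo.kid` (6 syllables):
  Weights: 1 nud H, 2 na: L, 3 nif H, 4 bu L, 5 bo L, 6 kid H.
  Heavy syllables in the domain: 1, 3, 6. The rightmost is syllable 6 (kid).
  → primary stress on syllable 6.

yes: 3→6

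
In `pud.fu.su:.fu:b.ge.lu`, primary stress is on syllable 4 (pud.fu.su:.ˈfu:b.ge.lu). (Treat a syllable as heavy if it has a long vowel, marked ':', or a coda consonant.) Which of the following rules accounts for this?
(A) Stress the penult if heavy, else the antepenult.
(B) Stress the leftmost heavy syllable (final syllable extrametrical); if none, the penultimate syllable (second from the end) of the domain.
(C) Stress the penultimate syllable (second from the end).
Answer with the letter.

A

Rule A → syllable 4 ✓.
Rule B → syllable 1 (observed: 4).
Rule C → syllable 5 (observed: 4).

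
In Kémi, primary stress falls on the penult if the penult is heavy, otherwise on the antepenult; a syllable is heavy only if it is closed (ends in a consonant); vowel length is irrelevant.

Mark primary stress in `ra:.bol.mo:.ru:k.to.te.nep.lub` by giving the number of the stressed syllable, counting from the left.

7

Weights: 6 te L, 7 nep H, 8 lub H.
The penult (syllable 7, nep) is heavy, so it takes stress.
Primary stress: syllable 7 → ra:.bol.mo:.ru:k.to.te.ˈnep.lub.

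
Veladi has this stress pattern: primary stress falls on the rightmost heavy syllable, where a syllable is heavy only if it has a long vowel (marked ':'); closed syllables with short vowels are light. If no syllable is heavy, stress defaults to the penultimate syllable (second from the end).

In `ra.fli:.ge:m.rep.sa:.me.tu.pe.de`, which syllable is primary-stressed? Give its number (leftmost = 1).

Weights: 1 ra L, 2 fli: H, 3 ge:m H, 4 rep L, 5 sa: H, 6 me L, 7 tu L, 8 pe L, 9 de L.
Heavy syllables in the domain: 2, 3, 5. The rightmost is syllable 5 (sa:).
Primary stress: syllable 5 → ra.fli:.ge:m.rep.ˈsa:.me.tu.pe.de.

5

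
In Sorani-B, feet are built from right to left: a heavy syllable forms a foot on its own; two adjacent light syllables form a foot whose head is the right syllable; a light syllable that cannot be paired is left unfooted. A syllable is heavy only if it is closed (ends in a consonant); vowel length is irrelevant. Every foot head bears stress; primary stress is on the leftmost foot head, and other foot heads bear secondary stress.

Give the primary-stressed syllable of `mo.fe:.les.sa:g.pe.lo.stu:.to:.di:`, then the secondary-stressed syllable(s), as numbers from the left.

Weights: 1 mo L, 2 fe: L, 3 les H, 4 sa:g H, 5 pe L, 6 lo L, 7 stu: L, 8 to: L, 9 di: L.
Parse right to left (heavy = foot alone; LL = one foot; stranded L unfooted): (mo.ˈfe:) (ˈles) (ˈsa:g) pe (lo.ˈstu:) (to:.ˈdi:).
Foot heads: 2, 3, 4, 7, 9.
Primary stress on the leftmost head = syllable 2.
Secondary stress on 3, 4, 7, 9: mo.ˈfe:.ˌles.ˌsa:g.pe.lo.ˌstu:.to:.ˌdi:.

primary 2, secondary 3, 4, 7, 9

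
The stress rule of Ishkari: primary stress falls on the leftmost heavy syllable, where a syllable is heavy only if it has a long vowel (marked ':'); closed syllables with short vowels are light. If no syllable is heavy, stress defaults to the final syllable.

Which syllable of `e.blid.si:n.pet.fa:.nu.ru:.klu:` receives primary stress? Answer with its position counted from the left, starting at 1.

3

Weights: 1 e L, 2 blid L, 3 si:n H, 4 pet L, 5 fa: H, 6 nu L, 7 ru: H, 8 klu: H.
Heavy syllables in the domain: 3, 5, 7, 8. The leftmost is syllable 3 (si:n).
Primary stress: syllable 3 → e.blid.ˈsi:n.pet.fa:.nu.ru:.klu:.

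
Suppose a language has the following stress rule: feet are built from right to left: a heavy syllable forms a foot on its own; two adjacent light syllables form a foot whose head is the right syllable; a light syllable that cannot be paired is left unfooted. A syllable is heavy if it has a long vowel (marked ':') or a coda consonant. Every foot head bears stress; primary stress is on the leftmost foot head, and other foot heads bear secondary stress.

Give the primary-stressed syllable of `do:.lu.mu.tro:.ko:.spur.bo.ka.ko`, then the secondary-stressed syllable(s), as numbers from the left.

Weights: 1 do: H, 2 lu L, 3 mu L, 4 tro: H, 5 ko: H, 6 spur H, 7 bo L, 8 ka L, 9 ko L.
Parse right to left (heavy = foot alone; LL = one foot; stranded L unfooted): (ˈdo:) (lu.ˈmu) (ˈtro:) (ˈko:) (ˈspur) bo (ka.ˈko).
Foot heads: 1, 3, 4, 5, 6, 9.
Primary stress on the leftmost head = syllable 1.
Secondary stress on 3, 4, 5, 6, 9: ˈdo:.lu.ˌmu.ˌtro:.ˌko:.ˌspur.bo.ka.ˌko.

primary 1, secondary 3, 4, 5, 6, 9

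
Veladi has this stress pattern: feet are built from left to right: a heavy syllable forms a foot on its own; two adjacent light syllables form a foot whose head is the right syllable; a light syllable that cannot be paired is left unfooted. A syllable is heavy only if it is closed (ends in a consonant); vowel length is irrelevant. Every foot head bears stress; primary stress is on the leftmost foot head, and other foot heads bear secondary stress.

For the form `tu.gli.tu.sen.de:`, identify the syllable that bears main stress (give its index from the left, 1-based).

Weights: 1 tu L, 2 gli L, 3 tu L, 4 sen H, 5 de: L.
Parse left to right (heavy = foot alone; LL = one foot; stranded L unfooted): (tu.ˈgli) tu (ˈsen) de:.
Foot heads: 2, 4.
Primary stress on the leftmost head = syllable 2.
Primary stress: syllable 2 → tu.ˈgli.tu.sen.de:.

2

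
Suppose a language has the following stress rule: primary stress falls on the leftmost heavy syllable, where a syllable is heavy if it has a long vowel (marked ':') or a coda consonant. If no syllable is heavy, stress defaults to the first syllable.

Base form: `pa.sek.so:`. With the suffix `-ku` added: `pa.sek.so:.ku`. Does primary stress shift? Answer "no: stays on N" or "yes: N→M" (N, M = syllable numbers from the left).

no: stays on 2

Base `pa.sek.so:` (3 syllables):
  Weights: 1 pa L, 2 sek H, 3 so: H.
  Heavy syllables in the domain: 2, 3. The leftmost is syllable 2 (sek).
  → primary stress on syllable 2.
Suffixed `pa.sek.so:.ku` (4 syllables):
  Weights: 1 pa L, 2 sek H, 3 so: H, 4 ku L.
  Heavy syllables in the domain: 2, 3. The leftmost is syllable 2 (sek).
  → primary stress on syllable 2.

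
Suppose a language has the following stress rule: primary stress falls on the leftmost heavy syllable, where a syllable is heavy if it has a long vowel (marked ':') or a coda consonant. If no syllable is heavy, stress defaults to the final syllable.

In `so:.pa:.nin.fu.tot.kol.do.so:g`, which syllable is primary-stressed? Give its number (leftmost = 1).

Weights: 1 so: H, 2 pa: H, 3 nin H, 4 fu L, 5 tot H, 6 kol H, 7 do L, 8 so:g H.
Heavy syllables in the domain: 1, 2, 3, 5, 6, 8. The leftmost is syllable 1 (so:).
Primary stress: syllable 1 → ˈso:.pa:.nin.fu.tot.kol.do.so:g.

1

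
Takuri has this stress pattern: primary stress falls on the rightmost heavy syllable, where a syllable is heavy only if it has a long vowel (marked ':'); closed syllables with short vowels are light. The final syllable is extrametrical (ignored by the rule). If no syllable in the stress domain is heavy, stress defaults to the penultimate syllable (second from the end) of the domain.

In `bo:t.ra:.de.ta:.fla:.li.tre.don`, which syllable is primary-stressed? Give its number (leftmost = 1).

The final syllable (8, don) is extrametrical; the stress domain is syllables 1–7.
Weights: 1 bo:t H, 2 ra: H, 3 de L, 4 ta: H, 5 fla: H, 6 li L, 7 tre L.
Heavy syllables in the domain: 1, 2, 4, 5. The rightmost is syllable 5 (fla:).
Primary stress: syllable 5 → bo:t.ra:.de.ta:.ˈfla:.li.tre.don.

5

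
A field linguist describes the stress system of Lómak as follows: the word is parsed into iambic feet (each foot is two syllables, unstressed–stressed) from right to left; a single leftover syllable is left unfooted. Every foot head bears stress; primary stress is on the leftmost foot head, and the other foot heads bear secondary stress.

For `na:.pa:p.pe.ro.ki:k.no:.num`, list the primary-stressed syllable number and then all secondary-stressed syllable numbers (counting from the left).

primary 3, secondary 5, 7

Parse right to left into iambic (σˈσ) feet: na: (pa:p.ˈpe) (ro.ˈki:k) (no:.ˈnum). Syllable 1 is left unfooted.
Foot heads (stressed positions): 3, 5, 7.
End Rule Leftmost: primary stress on the leftmost head = syllable 3.
Secondary stress on 5, 7: na:.pa:p.ˈpe.ro.ˌki:k.no:.ˌnum.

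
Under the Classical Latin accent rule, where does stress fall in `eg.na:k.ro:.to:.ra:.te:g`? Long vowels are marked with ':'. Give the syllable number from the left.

5

Classical Latin: stress the penult if heavy (long vowel or closed), else the antepenult.
Weights: 4 to: H, 5 ra: H, 6 te:g H.
The penult (syllable 5, ra:) is heavy, so it takes stress.
Stress on syllable 5: eg.na:k.ro:.to:.ˈra:.te:g.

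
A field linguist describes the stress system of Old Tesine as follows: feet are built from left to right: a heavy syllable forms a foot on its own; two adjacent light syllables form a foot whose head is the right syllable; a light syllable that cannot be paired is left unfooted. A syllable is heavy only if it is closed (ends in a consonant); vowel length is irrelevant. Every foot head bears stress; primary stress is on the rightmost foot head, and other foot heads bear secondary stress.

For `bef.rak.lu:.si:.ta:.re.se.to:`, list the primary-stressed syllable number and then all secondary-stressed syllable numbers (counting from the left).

Weights: 1 bef H, 2 rak H, 3 lu: L, 4 si: L, 5 ta: L, 6 re L, 7 se L, 8 to: L.
Parse left to right (heavy = foot alone; LL = one foot; stranded L unfooted): (ˈbef) (ˈrak) (lu:.ˈsi:) (ta:.ˈre) (se.ˈto:).
Foot heads: 1, 2, 4, 6, 8.
Primary stress on the rightmost head = syllable 8.
Secondary stress on 1, 2, 4, 6: ˌbef.ˌrak.lu:.ˌsi:.ta:.ˌre.se.ˈto:.

primary 8, secondary 1, 2, 4, 6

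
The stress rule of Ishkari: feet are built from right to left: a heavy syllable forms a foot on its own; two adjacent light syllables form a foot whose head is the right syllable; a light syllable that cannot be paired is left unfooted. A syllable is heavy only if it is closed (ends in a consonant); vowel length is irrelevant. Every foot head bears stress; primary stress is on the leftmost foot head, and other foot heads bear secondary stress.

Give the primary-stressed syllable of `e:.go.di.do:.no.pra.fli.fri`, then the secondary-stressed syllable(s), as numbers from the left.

Weights: 1 e: L, 2 go L, 3 di L, 4 do: L, 5 no L, 6 pra L, 7 fli L, 8 fri L.
Parse right to left (heavy = foot alone; LL = one foot; stranded L unfooted): (e:.ˈgo) (di.ˈdo:) (no.ˈpra) (fli.ˈfri).
Foot heads: 2, 4, 6, 8.
Primary stress on the leftmost head = syllable 2.
Secondary stress on 4, 6, 8: e:.ˈgo.di.ˌdo:.no.ˌpra.fli.ˌfri.

primary 2, secondary 4, 6, 8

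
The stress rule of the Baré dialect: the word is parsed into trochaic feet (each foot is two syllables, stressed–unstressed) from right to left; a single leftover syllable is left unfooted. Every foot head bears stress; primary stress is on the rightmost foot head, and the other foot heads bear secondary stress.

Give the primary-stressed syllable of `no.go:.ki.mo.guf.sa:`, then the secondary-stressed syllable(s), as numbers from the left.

Parse right to left into trochaic (ˈσσ) feet: (ˈno.go:) (ˈki.mo) (ˈguf.sa:).
Foot heads (stressed positions): 1, 3, 5.
End Rule Rightmost: primary stress on the rightmost head = syllable 5.
Secondary stress on 1, 3: ˌno.go:.ˌki.mo.ˈguf.sa:.

primary 5, secondary 1, 3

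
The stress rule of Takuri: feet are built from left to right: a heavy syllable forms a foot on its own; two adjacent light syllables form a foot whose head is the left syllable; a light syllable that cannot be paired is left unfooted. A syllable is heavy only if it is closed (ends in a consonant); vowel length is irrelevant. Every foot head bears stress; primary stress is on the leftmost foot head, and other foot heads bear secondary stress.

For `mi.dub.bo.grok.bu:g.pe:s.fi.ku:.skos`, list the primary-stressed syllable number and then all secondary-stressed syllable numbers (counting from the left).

Weights: 1 mi L, 2 dub H, 3 bo L, 4 grok H, 5 bu:g H, 6 pe:s H, 7 fi L, 8 ku: L, 9 skos H.
Parse left to right (heavy = foot alone; LL = one foot; stranded L unfooted): mi (ˈdub) bo (ˈgrok) (ˈbu:g) (ˈpe:s) (ˈfi.ku:) (ˈskos).
Foot heads: 2, 4, 5, 6, 7, 9.
Primary stress on the leftmost head = syllable 2.
Secondary stress on 4, 5, 6, 7, 9: mi.ˈdub.bo.ˌgrok.ˌbu:g.ˌpe:s.ˌfi.ku:.ˌskos.

primary 2, secondary 4, 5, 6, 7, 9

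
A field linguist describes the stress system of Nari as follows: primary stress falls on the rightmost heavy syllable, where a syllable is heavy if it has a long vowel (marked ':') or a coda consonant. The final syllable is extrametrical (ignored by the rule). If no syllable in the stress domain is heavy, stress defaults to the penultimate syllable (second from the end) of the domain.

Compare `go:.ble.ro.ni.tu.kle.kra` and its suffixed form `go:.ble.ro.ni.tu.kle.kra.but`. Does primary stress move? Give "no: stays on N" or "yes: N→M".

no: stays on 1

Base `go:.ble.ro.ni.tu.kle.kra` (7 syllables):
  The final syllable (7, kra) is extrametrical; the stress domain is syllables 1–6.
  Weights: 1 go: H, 2 ble L, 3 ro L, 4 ni L, 5 tu L, 6 kle L.
  Heavy syllables in the domain: 1. The rightmost is syllable 1 (go:).
  → primary stress on syllable 1.
Suffixed `go:.ble.ro.ni.tu.kle.kra.but` (8 syllables):
  The final syllable (8, but) is extrametrical; the stress domain is syllables 1–7.
  Weights: 1 go: H, 2 ble L, 3 ro L, 4 ni L, 5 tu L, 6 kle L, 7 kra L.
  Heavy syllables in the domain: 1. The rightmost is syllable 1 (go:).
  → primary stress on syllable 1.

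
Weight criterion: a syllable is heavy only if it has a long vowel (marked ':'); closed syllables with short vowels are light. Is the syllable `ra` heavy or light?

light

`ra`: short vowel, open (no coda). Short vowel → light.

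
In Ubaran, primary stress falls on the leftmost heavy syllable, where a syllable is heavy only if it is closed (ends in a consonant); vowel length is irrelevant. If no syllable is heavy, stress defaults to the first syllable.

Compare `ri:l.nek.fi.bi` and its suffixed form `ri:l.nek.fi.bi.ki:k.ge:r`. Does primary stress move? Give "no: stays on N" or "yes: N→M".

no: stays on 1

Base `ri:l.nek.fi.bi` (4 syllables):
  Weights: 1 ri:l H, 2 nek H, 3 fi L, 4 bi L.
  Heavy syllables in the domain: 1, 2. The leftmost is syllable 1 (ri:l).
  → primary stress on syllable 1.
Suffixed `ri:l.nek.fi.bi.ki:k.ge:r` (6 syllables):
  Weights: 1 ri:l H, 2 nek H, 3 fi L, 4 bi L, 5 ki:k H, 6 ge:r H.
  Heavy syllables in the domain: 1, 2, 5, 6. The leftmost is syllable 1 (ri:l).
  → primary stress on syllable 1.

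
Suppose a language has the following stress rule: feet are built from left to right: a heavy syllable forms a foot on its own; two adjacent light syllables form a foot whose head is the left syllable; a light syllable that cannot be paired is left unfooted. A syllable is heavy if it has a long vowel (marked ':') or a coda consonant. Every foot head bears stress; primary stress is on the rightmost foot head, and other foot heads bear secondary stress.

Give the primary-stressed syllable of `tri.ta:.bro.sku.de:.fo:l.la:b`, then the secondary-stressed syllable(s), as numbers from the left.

Weights: 1 tri L, 2 ta: H, 3 bro L, 4 sku L, 5 de: H, 6 fo:l H, 7 la:b H.
Parse left to right (heavy = foot alone; LL = one foot; stranded L unfooted): tri (ˈta:) (ˈbro.sku) (ˈde:) (ˈfo:l) (ˈla:b).
Foot heads: 2, 3, 5, 6, 7.
Primary stress on the rightmost head = syllable 7.
Secondary stress on 2, 3, 5, 6: tri.ˌta:.ˌbro.sku.ˌde:.ˌfo:l.ˈla:b.

primary 7, secondary 2, 3, 5, 6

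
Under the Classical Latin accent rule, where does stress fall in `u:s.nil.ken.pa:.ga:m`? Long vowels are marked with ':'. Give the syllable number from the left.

Classical Latin: stress the penult if heavy (long vowel or closed), else the antepenult.
Weights: 3 ken H, 4 pa: H, 5 ga:m H.
The penult (syllable 4, pa:) is heavy, so it takes stress.
Stress on syllable 4: u:s.nil.ken.ˈpa:.ga:m.

4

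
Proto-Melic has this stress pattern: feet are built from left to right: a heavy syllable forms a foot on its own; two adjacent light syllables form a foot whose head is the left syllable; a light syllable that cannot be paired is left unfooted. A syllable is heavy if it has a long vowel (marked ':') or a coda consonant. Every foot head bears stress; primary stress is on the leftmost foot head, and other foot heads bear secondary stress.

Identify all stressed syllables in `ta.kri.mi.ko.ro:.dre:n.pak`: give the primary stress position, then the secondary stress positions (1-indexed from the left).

Weights: 1 ta L, 2 kri L, 3 mi L, 4 ko L, 5 ro: H, 6 dre:n H, 7 pak H.
Parse left to right (heavy = foot alone; LL = one foot; stranded L unfooted): (ˈta.kri) (ˈmi.ko) (ˈro:) (ˈdre:n) (ˈpak).
Foot heads: 1, 3, 5, 6, 7.
Primary stress on the leftmost head = syllable 1.
Secondary stress on 3, 5, 6, 7: ˈta.kri.ˌmi.ko.ˌro:.ˌdre:n.ˌpak.

primary 1, secondary 3, 5, 6, 7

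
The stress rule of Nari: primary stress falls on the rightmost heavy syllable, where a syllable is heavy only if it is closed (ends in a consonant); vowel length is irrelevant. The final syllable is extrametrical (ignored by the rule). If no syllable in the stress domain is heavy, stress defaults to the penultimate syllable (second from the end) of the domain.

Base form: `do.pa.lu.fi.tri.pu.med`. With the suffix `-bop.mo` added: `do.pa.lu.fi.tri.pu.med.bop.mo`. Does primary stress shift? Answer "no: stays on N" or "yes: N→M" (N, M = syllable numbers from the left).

Base `do.pa.lu.fi.tri.pu.med` (7 syllables):
  The final syllable (7, med) is extrametrical; the stress domain is syllables 1–6.
  Weights: 1 do L, 2 pa L, 3 lu L, 4 fi L, 5 tri L, 6 pu L.
  No heavy syllable in the domain; default to the penultimate syllable (second from the end) of the domain = syllable 5.
  → primary stress on syllable 5.
Suffixed `do.pa.lu.fi.tri.pu.med.bop.mo` (9 syllables):
  The final syllable (9, mo) is extrametrical; the stress domain is syllables 1–8.
  Weights: 1 do L, 2 pa L, 3 lu L, 4 fi L, 5 tri L, 6 pu L, 7 med H, 8 bop H.
  Heavy syllables in the domain: 7, 8. The rightmost is syllable 8 (bop).
  → primary stress on syllable 8.

yes: 5→8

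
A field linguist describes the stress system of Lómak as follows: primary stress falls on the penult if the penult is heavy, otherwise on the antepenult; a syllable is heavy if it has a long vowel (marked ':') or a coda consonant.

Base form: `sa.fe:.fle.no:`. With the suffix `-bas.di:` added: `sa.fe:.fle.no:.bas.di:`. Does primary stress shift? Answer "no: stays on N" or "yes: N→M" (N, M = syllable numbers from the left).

yes: 2→5

Base `sa.fe:.fle.no:` (4 syllables):
  Weights: 2 fe: H, 3 fle L, 4 no: H.
  The penult (syllable 3, fle) is light, so stress falls on the antepenult (syllable 2, fe:).
  → primary stress on syllable 2.
Suffixed `sa.fe:.fle.no:.bas.di:` (6 syllables):
  Weights: 4 no: H, 5 bas H, 6 di: H.
  The penult (syllable 5, bas) is heavy, so it takes stress.
  → primary stress on syllable 5.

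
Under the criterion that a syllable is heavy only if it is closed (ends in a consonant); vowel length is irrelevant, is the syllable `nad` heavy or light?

`nad`: short vowel, closed (coda /d/). Closed (coda /d/) → heavy.

heavy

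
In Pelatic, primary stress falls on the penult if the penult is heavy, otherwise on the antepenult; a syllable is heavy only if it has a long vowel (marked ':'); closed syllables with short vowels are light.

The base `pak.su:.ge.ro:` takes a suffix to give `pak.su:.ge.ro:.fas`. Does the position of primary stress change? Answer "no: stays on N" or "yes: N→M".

Base `pak.su:.ge.ro:` (4 syllables):
  Weights: 2 su: H, 3 ge L, 4 ro: H.
  The penult (syllable 3, ge) is light, so stress falls on the antepenult (syllable 2, su:).
  → primary stress on syllable 2.
Suffixed `pak.su:.ge.ro:.fas` (5 syllables):
  Weights: 3 ge L, 4 ro: H, 5 fas L.
  The penult (syllable 4, ro:) is heavy, so it takes stress.
  → primary stress on syllable 4.

yes: 2→4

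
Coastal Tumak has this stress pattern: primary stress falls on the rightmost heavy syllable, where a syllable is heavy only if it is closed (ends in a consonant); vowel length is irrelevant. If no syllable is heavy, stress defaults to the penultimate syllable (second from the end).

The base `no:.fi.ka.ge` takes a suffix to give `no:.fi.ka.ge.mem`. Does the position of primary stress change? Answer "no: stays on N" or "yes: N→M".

Base `no:.fi.ka.ge` (4 syllables):
  Weights: 1 no: L, 2 fi L, 3 ka L, 4 ge L.
  No heavy syllable in the domain; default to the penultimate syllable (second from the end) = syllable 3.
  → primary stress on syllable 3.
Suffixed `no:.fi.ka.ge.mem` (5 syllables):
  Weights: 1 no: L, 2 fi L, 3 ka L, 4 ge L, 5 mem H.
  Heavy syllables in the domain: 5. The rightmost is syllable 5 (mem).
  → primary stress on syllable 5.

yes: 3→5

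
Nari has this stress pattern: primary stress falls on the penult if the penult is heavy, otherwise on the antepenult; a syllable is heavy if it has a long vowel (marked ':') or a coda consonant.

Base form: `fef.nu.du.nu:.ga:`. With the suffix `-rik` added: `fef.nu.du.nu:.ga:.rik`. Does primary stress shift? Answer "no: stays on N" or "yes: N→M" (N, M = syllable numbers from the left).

yes: 4→5

Base `fef.nu.du.nu:.ga:` (5 syllables):
  Weights: 3 du L, 4 nu: H, 5 ga: H.
  The penult (syllable 4, nu:) is heavy, so it takes stress.
  → primary stress on syllable 4.
Suffixed `fef.nu.du.nu:.ga:.rik` (6 syllables):
  Weights: 4 nu: H, 5 ga: H, 6 rik H.
  The penult (syllable 5, ga:) is heavy, so it takes stress.
  → primary stress on syllable 5.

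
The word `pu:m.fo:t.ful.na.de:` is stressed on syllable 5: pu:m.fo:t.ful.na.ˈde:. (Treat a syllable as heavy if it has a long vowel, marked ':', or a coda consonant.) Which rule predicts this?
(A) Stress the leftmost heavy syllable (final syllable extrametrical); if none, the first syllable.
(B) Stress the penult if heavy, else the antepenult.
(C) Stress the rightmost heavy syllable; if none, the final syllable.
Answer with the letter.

Rule A → syllable 1 (observed: 5).
Rule B → syllable 3 (observed: 5).
Rule C → syllable 5 ✓.

C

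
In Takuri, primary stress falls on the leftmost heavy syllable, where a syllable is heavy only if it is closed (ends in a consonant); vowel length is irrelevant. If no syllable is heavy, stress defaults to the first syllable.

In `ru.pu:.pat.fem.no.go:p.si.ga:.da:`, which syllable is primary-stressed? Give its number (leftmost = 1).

3

Weights: 1 ru L, 2 pu: L, 3 pat H, 4 fem H, 5 no L, 6 go:p H, 7 si L, 8 ga: L, 9 da: L.
Heavy syllables in the domain: 3, 4, 6. The leftmost is syllable 3 (pat).
Primary stress: syllable 3 → ru.pu:.ˈpat.fem.no.go:p.si.ga:.da:.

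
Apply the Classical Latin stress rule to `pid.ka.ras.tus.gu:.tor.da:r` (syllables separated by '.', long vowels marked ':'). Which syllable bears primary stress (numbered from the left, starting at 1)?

Classical Latin: stress the penult if heavy (long vowel or closed), else the antepenult.
Weights: 5 gu: H, 6 tor H, 7 da:r H.
The penult (syllable 6, tor) is heavy, so it takes stress.
Stress on syllable 6: pid.ka.ras.tus.gu:.ˈtor.da:r.

6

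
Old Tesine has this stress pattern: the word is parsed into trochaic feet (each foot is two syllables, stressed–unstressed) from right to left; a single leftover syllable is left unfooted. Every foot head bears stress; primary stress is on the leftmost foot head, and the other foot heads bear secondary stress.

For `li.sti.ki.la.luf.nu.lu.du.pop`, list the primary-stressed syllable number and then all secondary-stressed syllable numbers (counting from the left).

primary 2, secondary 4, 6, 8

Parse right to left into trochaic (ˈσσ) feet: li (ˈsti.ki) (ˈla.luf) (ˈnu.lu) (ˈdu.pop). Syllable 1 is left unfooted.
Foot heads (stressed positions): 2, 4, 6, 8.
End Rule Leftmost: primary stress on the leftmost head = syllable 2.
Secondary stress on 4, 6, 8: li.ˈsti.ki.ˌla.luf.ˌnu.lu.ˌdu.pop.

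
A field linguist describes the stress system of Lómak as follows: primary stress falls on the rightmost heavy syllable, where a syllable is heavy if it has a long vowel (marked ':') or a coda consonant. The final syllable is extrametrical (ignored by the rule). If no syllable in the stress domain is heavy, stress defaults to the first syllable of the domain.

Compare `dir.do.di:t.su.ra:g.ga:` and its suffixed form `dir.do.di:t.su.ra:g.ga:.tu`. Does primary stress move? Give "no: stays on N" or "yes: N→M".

Base `dir.do.di:t.su.ra:g.ga:` (6 syllables):
  The final syllable (6, ga:) is extrametrical; the stress domain is syllables 1–5.
  Weights: 1 dir H, 2 do L, 3 di:t H, 4 su L, 5 ra:g H.
  Heavy syllables in the domain: 1, 3, 5. The rightmost is syllable 5 (ra:g).
  → primary stress on syllable 5.
Suffixed `dir.do.di:t.su.ra:g.ga:.tu` (7 syllables):
  The final syllable (7, tu) is extrametrical; the stress domain is syllables 1–6.
  Weights: 1 dir H, 2 do L, 3 di:t H, 4 su L, 5 ra:g H, 6 ga: H.
  Heavy syllables in the domain: 1, 3, 5, 6. The rightmost is syllable 6 (ga:).
  → primary stress on syllable 6.

yes: 5→6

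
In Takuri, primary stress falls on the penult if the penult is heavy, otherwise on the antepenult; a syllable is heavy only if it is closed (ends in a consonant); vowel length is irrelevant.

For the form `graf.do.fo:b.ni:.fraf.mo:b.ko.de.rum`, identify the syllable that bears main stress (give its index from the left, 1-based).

Weights: 7 ko L, 8 de L, 9 rum H.
The penult (syllable 8, de) is light, so stress falls on the antepenult (syllable 7, ko).
Primary stress: syllable 7 → graf.do.fo:b.ni:.fraf.mo:b.ˈko.de.rum.

7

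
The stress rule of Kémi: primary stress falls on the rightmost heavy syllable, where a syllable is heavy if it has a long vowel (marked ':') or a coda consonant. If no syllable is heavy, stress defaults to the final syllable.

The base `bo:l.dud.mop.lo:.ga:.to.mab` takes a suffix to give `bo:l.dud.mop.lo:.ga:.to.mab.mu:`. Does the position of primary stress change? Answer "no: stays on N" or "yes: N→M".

yes: 7→8

Base `bo:l.dud.mop.lo:.ga:.to.mab` (7 syllables):
  Weights: 1 bo:l H, 2 dud H, 3 mop H, 4 lo: H, 5 ga: H, 6 to L, 7 mab H.
  Heavy syllables in the domain: 1, 2, 3, 4, 5, 7. The rightmost is syllable 7 (mab).
  → primary stress on syllable 7.
Suffixed `bo:l.dud.mop.lo:.ga:.to.mab.mu:` (8 syllables):
  Weights: 1 bo:l H, 2 dud H, 3 mop H, 4 lo: H, 5 ga: H, 6 to L, 7 mab H, 8 mu: H.
  Heavy syllables in the domain: 1, 2, 3, 4, 5, 7, 8. The rightmost is syllable 8 (mu:).
  → primary stress on syllable 8.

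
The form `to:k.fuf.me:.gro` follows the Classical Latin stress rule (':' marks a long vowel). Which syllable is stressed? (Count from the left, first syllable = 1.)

Classical Latin: stress the penult if heavy (long vowel or closed), else the antepenult.
Weights: 2 fuf H, 3 me: H, 4 gro L.
The penult (syllable 3, me:) is heavy, so it takes stress.
Stress on syllable 3: to:k.fuf.ˈme:.gro.

3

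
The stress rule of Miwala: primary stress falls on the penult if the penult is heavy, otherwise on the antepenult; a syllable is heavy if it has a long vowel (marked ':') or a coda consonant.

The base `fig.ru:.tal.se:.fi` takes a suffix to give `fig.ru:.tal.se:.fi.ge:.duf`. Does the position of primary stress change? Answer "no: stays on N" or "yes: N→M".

Base `fig.ru:.tal.se:.fi` (5 syllables):
  Weights: 3 tal H, 4 se: H, 5 fi L.
  The penult (syllable 4, se:) is heavy, so it takes stress.
  → primary stress on syllable 4.
Suffixed `fig.ru:.tal.se:.fi.ge:.duf` (7 syllables):
  Weights: 5 fi L, 6 ge: H, 7 duf H.
  The penult (syllable 6, ge:) is heavy, so it takes stress.
  → primary stress on syllable 6.

yes: 4→6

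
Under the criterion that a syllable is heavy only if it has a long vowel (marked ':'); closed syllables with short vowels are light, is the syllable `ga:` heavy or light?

`ga:`: long vowel, open (no coda). Long vowel → heavy.

heavy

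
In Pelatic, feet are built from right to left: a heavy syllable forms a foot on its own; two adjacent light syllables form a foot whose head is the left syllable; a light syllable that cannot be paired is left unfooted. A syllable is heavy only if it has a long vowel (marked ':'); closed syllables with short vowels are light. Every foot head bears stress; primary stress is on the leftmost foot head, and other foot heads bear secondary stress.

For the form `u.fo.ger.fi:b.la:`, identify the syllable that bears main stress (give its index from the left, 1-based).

Weights: 1 u L, 2 fo L, 3 ger L, 4 fi:b H, 5 la: H.
Parse right to left (heavy = foot alone; LL = one foot; stranded L unfooted): u (ˈfo.ger) (ˈfi:b) (ˈla:).
Foot heads: 2, 4, 5.
Primary stress on the leftmost head = syllable 2.
Primary stress: syllable 2 → u.ˈfo.ger.fi:b.la:.

2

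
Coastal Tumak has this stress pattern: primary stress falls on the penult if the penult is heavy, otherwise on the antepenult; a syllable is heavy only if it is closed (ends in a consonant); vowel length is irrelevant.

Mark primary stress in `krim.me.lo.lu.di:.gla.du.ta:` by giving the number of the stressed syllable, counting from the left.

6

Weights: 6 gla L, 7 du L, 8 ta: L.
The penult (syllable 7, du) is light, so stress falls on the antepenult (syllable 6, gla).
Primary stress: syllable 6 → krim.me.lo.lu.di:.ˈgla.du.ta:.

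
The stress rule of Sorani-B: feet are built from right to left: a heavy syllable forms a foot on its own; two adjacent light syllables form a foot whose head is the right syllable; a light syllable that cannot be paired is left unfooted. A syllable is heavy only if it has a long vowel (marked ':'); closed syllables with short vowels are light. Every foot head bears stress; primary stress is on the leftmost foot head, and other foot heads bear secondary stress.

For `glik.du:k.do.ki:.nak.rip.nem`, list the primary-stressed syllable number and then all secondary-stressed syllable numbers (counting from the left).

Weights: 1 glik L, 2 du:k H, 3 do L, 4 ki: H, 5 nak L, 6 rip L, 7 nem L.
Parse right to left (heavy = foot alone; LL = one foot; stranded L unfooted): glik (ˈdu:k) do (ˈki:) nak (rip.ˈnem).
Foot heads: 2, 4, 7.
Primary stress on the leftmost head = syllable 2.
Secondary stress on 4, 7: glik.ˈdu:k.do.ˌki:.nak.rip.ˌnem.

primary 2, secondary 4, 7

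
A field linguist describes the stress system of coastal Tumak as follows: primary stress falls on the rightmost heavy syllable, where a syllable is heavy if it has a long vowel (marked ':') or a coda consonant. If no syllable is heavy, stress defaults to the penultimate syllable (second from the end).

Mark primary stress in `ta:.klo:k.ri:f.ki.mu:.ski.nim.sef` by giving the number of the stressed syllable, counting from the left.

8

Weights: 1 ta: H, 2 klo:k H, 3 ri:f H, 4 ki L, 5 mu: H, 6 ski L, 7 nim H, 8 sef H.
Heavy syllables in the domain: 1, 2, 3, 5, 7, 8. The rightmost is syllable 8 (sef).
Primary stress: syllable 8 → ta:.klo:k.ri:f.ki.mu:.ski.nim.ˈsef.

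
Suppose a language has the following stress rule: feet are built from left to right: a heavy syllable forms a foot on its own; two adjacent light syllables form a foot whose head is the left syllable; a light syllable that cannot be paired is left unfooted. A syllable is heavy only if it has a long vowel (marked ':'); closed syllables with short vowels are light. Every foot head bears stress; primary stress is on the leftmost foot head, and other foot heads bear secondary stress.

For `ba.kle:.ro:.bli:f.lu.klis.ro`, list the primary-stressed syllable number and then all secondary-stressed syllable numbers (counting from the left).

primary 2, secondary 3, 4, 5

Weights: 1 ba L, 2 kle: H, 3 ro: H, 4 bli:f H, 5 lu L, 6 klis L, 7 ro L.
Parse left to right (heavy = foot alone; LL = one foot; stranded L unfooted): ba (ˈkle:) (ˈro:) (ˈbli:f) (ˈlu.klis) ro.
Foot heads: 2, 3, 4, 5.
Primary stress on the leftmost head = syllable 2.
Secondary stress on 3, 4, 5: ba.ˈkle:.ˌro:.ˌbli:f.ˌlu.klis.ro.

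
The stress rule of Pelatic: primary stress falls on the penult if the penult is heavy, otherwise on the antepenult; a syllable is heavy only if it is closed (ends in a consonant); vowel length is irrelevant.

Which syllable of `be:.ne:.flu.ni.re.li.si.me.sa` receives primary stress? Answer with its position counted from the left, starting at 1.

7

Weights: 7 si L, 8 me L, 9 sa L.
The penult (syllable 8, me) is light, so stress falls on the antepenult (syllable 7, si).
Primary stress: syllable 7 → be:.ne:.flu.ni.re.li.ˈsi.me.sa.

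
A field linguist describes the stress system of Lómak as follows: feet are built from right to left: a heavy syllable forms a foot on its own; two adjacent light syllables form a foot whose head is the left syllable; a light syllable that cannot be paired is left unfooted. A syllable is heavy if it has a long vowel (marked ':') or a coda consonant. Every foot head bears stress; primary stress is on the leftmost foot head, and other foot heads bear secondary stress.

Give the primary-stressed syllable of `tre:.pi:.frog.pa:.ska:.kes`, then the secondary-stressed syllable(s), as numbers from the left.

Weights: 1 tre: H, 2 pi: H, 3 frog H, 4 pa: H, 5 ska: H, 6 kes H.
Parse right to left (heavy = foot alone; LL = one foot; stranded L unfooted): (ˈtre:) (ˈpi:) (ˈfrog) (ˈpa:) (ˈska:) (ˈkes).
Foot heads: 1, 2, 3, 4, 5, 6.
Primary stress on the leftmost head = syllable 1.
Secondary stress on 2, 3, 4, 5, 6: ˈtre:.ˌpi:.ˌfrog.ˌpa:.ˌska:.ˌkes.

primary 1, secondary 2, 3, 4, 5, 6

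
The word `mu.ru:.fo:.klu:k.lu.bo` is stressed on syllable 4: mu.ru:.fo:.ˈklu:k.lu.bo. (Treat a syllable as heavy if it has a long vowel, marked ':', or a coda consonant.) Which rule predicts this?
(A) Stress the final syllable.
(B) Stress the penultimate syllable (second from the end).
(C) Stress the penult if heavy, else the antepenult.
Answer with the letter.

Rule A → syllable 6 (observed: 4).
Rule B → syllable 5 (observed: 4).
Rule C → syllable 4 ✓.

C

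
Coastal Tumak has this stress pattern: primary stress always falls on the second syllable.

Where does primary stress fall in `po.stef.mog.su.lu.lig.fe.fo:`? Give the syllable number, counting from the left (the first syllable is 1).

2

The word has 8 syllables; the second syllable is syllable 2 (stef).
Primary stress: syllable 2 → po.ˈstef.mog.su.lu.lig.fe.fo:.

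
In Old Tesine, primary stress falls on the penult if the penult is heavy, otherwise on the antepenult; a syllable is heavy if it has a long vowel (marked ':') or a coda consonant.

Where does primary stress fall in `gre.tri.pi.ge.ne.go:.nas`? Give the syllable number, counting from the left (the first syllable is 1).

Weights: 5 ne L, 6 go: H, 7 nas H.
The penult (syllable 6, go:) is heavy, so it takes stress.
Primary stress: syllable 6 → gre.tri.pi.ge.ne.ˈgo:.nas.

6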